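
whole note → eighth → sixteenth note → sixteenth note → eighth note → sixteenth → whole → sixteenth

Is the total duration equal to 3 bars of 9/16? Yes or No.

One bar of 9/16 = 9 sixteenth notes, so 3 bars = 27.
Express everything in sixteenth notes: whole note = 16; eighth = 2; sixteenth note = 1; sixteenth note = 1; eighth note = 2; sixteenth = 1; whole = 16; sixteenth = 1.
Altogether 16 + 2 + 1 + 1 + 2 + 1 + 16 + 1 = 40.
40 exceeds 27, so the answer is No.

No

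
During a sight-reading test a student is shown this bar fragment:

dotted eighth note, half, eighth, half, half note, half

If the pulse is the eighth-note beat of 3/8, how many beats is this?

One eighth-note beat = 2 sixteenth notes.
Working in sixteenth notes: dotted eighth note = 3; half = 8; eighth = 2; half = 8; half note = 8; half = 8.
Sum: 3 + 8 + 2 + 8 + 8 + 8 = 37.
37 ÷ 2 = 18.5 beats.

18.5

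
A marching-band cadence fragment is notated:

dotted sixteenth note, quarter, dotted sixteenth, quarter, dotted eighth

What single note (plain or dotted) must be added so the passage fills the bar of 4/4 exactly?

The bar of 4/4 = 32 thirty-second notes.
Convert each value to thirty-second notes: dotted sixteenth note = 3; quarter = 8; dotted sixteenth = 3; quarter = 8; dotted eighth = 6.
Adding: 3 + 8 + 3 + 8 + 6 = 28.
Remaining: 32 − 28 = 4 thirty-second notes, which is a eighth note.

eighth note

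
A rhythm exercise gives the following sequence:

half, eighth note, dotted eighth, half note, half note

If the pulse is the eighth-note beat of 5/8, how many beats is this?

One eighth-note beat = 2 sixteenth notes.
Working in sixteenth notes: half = 8; eighth note = 2; dotted eighth = 3; half note = 8; half note = 8.
Adding: 8 + 2 + 3 + 8 + 8 = 29.
29 ÷ 2 = 14.5 beats.

14.5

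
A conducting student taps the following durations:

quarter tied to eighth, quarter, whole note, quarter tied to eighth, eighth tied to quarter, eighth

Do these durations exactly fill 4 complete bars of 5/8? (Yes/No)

Yes

One bar of 5/8 = 5 eighth notes, so 4 bars = 20.
Working in eighth notes: quarter tied to eighth (quarter + eighth) = 3; quarter = 2; whole note = 8; quarter tied to eighth (quarter + eighth) = 3; eighth tied to quarter (eighth + quarter) = 3; eighth = 1.
Total: 3 + 2 + 8 + 3 + 3 + 1 = 20.
20 equals 20, so the answer is Yes.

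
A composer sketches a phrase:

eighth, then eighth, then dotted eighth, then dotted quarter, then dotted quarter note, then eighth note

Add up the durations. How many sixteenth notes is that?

21

Working in sixteenth notes: eighth = 2; eighth = 2; dotted eighth = 3; dotted quarter = 6; dotted quarter note = 6; eighth note = 2.
Adding: 2 + 2 + 3 + 6 + 6 + 2 = 21 sixteenth notes.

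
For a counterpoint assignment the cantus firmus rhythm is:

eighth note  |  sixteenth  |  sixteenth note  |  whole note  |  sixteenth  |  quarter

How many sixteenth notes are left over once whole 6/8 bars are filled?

1

One bar of 6/8 = 12 sixteenth notes.
In sixteenth notes: eighth note = 2; sixteenth = 1; sixteenth note = 1; whole note = 16; sixteenth = 1; quarter = 4.
Adding: 2 + 1 + 1 + 16 + 1 + 4 = 25.
25 ÷ 12 = 2 complete bars with 1 sixteenth note remaining.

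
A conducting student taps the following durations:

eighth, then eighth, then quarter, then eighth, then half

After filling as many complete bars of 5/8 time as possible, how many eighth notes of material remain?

4

One bar of 5/8 = 5 eighth notes.
Convert each value to eighth notes: eighth = 1; eighth = 1; quarter = 2; eighth = 1; half = 4.
Adding: 1 + 1 + 2 + 1 + 4 = 9.
9 ÷ 5 = 1 complete bar with 4 eighth notes remaining.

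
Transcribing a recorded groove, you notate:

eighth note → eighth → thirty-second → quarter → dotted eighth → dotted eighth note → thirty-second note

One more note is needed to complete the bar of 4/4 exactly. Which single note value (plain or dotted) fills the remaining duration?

sixteenth note

The bar of 4/4 = 32 thirty-second notes.
Working in thirty-second notes: eighth note = 4; eighth = 4; thirty-second = 1; quarter = 8; dotted eighth = 6; dotted eighth note = 6; thirty-second note = 1.
Total: 4 + 4 + 1 + 8 + 6 + 6 + 1 = 30.
Remaining: 32 − 30 = 2 thirty-second notes, which is a sixteenth note.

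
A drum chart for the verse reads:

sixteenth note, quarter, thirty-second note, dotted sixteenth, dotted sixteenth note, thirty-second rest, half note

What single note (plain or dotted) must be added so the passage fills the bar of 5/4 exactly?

The bar of 5/4 = 40 thirty-second notes.
In thirty-second notes: sixteenth note = 2; quarter = 8; thirty-second note = 1; dotted sixteenth = 3; dotted sixteenth note = 3; thirty-second rest = 1; half note = 16.
Total: 2 + 8 + 1 + 3 + 3 + 1 + 16 = 34.
Remaining: 40 − 34 = 6 thirty-second notes, which is a dotted eighth note.

dotted eighth note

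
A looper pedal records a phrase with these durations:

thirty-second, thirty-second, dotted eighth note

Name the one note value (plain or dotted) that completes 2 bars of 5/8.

whole note

2 bars of 5/8 = 40 thirty-second notes.
Each duration in thirty-second notes: thirty-second = 1; thirty-second = 1; dotted eighth note = 6.
Total: 1 + 1 + 6 = 8.
Remaining: 40 − 8 = 32 thirty-second notes, which is a whole note.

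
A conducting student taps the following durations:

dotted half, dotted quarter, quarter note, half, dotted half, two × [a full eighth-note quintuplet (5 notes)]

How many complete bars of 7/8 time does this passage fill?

One bar of 7/8 = 7 eighth notes.
Working in eighth notes: dotted half = 6; dotted quarter = 3; quarter note = 2; half = 4; dotted half = 6; a full eighth-note quintuplet (5 notes) (five quintuplet eighths span one half) = 4; a full eighth-note quintuplet (5 notes) (five quintuplet eighths span one half) = 4.
Altogether 6 + 3 + 2 + 4 + 6 + 4 + 4 = 29.
29 ÷ 7 = 4 complete bars with 1 left over.

4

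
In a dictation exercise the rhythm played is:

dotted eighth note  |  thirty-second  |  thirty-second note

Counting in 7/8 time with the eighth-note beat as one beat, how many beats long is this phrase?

One eighth-note beat = 4 thirty-second notes.
Working in thirty-second notes: dotted eighth note = 6; thirty-second = 1; thirty-second note = 1.
Total: 6 + 1 + 1 = 8.
8 ÷ 4 = 2 beats.

2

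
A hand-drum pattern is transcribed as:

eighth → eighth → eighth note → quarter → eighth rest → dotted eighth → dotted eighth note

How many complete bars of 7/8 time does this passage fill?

1

One bar of 7/8 = 14 sixteenth notes.
Convert each value to sixteenth notes: eighth = 2; eighth = 2; eighth note = 2; quarter = 4; eighth rest = 2; dotted eighth = 3; dotted eighth note = 3.
Total: 2 + 2 + 2 + 4 + 2 + 3 + 3 = 18.
18 ÷ 14 = 1 complete bar with 4 left over.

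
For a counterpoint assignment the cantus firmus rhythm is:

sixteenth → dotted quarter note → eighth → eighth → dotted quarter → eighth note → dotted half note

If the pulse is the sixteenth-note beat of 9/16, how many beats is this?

31

One sixteenth-note beat = 2 thirty-second notes.
Convert each value to thirty-second notes: sixteenth = 2; dotted quarter note = 12; eighth = 4; eighth = 4; dotted quarter = 12; eighth note = 4; dotted half note = 24.
Adding: 2 + 12 + 4 + 4 + 12 + 4 + 24 = 62.
62 ÷ 2 = 31 beats.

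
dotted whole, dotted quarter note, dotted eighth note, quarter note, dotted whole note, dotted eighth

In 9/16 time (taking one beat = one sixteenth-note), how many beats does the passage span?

One sixteenth-note beat = 2 thirty-second notes.
Convert each value to thirty-second notes: dotted whole = 48; dotted quarter note = 12; dotted eighth note = 6; quarter note = 8; dotted whole note = 48; dotted eighth = 6.
Sum: 48 + 12 + 6 + 8 + 48 + 6 = 128.
128 ÷ 2 = 64 beats.

64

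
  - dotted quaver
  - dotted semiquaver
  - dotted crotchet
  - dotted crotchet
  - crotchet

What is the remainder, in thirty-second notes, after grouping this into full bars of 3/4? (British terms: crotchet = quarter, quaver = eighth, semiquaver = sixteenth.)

One bar of 3/4 = 24 thirty-second notes.
Each duration in thirty-second notes: dotted quaver = 6; dotted semiquaver = 3; dotted crotchet = 12; dotted crotchet = 12; crotchet = 8.
Altogether 6 + 3 + 12 + 12 + 8 = 41.
41 ÷ 24 = 1 complete bar with 17 thirty-second notes remaining.

17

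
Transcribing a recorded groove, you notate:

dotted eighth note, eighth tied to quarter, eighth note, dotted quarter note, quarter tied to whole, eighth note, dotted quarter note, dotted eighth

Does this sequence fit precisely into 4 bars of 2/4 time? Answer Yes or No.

No

One bar of 2/4 = 8 sixteenth notes, so 4 bars = 32.
In sixteenth notes: dotted eighth note = 3; eighth tied to quarter (eighth + quarter) = 6; eighth note = 2; dotted quarter note = 6; quarter tied to whole (quarter + whole) = 20; eighth note = 2; dotted quarter note = 6; dotted eighth = 3.
Sum: 3 + 6 + 2 + 6 + 20 + 2 + 6 + 3 = 48.
48 exceeds 32, so the answer is No.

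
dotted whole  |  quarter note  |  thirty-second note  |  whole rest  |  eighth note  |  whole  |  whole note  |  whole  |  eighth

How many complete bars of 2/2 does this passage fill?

One bar of 2/2 = 32 thirty-second notes.
Express everything in thirty-second notes: dotted whole = 48; quarter note = 8; thirty-second note = 1; whole rest = 32; eighth note = 4; whole = 32; whole note = 32; whole = 32; eighth = 4.
Total: 48 + 8 + 1 + 32 + 4 + 32 + 32 + 32 + 4 = 193.
193 ÷ 32 = 6 complete bars with 1 left over.

6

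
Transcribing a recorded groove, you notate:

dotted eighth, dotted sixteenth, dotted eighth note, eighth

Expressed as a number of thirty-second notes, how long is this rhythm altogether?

Each duration in thirty-second notes: dotted eighth = 6; dotted sixteenth = 3; dotted eighth note = 6; eighth = 4.
Adding: 6 + 3 + 6 + 4 = 19 thirty-second notes.

19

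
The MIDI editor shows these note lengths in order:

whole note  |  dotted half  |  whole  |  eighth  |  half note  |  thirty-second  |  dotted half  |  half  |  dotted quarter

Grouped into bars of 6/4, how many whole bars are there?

One bar of 6/4 = 48 thirty-second notes.
In thirty-second notes: whole note = 32; dotted half = 24; whole = 32; eighth = 4; half note = 16; thirty-second = 1; dotted half = 24; half = 16; dotted quarter = 12.
Altogether 32 + 24 + 32 + 4 + 16 + 1 + 24 + 16 + 12 = 161.
161 ÷ 48 = 3 complete bars with 17 left over.

3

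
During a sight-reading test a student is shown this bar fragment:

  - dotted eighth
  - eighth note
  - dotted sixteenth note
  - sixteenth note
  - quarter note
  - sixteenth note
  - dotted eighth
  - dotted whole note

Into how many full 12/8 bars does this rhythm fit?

One bar of 12/8 = 48 thirty-second notes.
Convert each value to thirty-second notes: dotted eighth = 6; eighth note = 4; dotted sixteenth note = 3; sixteenth note = 2; quarter note = 8; sixteenth note = 2; dotted eighth = 6; dotted whole note = 48.
Sum: 6 + 4 + 3 + 2 + 8 + 2 + 6 + 48 = 79.
79 ÷ 48 = 1 complete bar with 31 left over.

1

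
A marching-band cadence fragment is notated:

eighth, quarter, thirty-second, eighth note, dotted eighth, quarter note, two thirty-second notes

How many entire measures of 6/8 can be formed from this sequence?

One bar of 6/8 = 24 thirty-second notes.
In thirty-second notes: eighth = 4; quarter = 8; thirty-second = 1; eighth note = 4; dotted eighth = 6; quarter note = 8; thirty-second note = 1; thirty-second note = 1.
Total: 4 + 8 + 1 + 4 + 6 + 8 + 1 + 1 = 33.
33 ÷ 24 = 1 complete bar with 9 left over.

1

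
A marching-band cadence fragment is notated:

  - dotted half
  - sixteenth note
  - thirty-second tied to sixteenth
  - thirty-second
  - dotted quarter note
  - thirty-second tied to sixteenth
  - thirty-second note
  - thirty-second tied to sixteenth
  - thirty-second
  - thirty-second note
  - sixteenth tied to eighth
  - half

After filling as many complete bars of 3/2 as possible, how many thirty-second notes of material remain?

25

One bar of 3/2 = 48 thirty-second notes.
Express everything in thirty-second notes: dotted half = 24; sixteenth note = 2; thirty-second tied to sixteenth (thirty-second + sixteenth) = 3; thirty-second = 1; dotted quarter note = 12; thirty-second tied to sixteenth (thirty-second + sixteenth) = 3; thirty-second note = 1; thirty-second tied to sixteenth (thirty-second + sixteenth) = 3; thirty-second = 1; thirty-second note = 1; sixteenth tied to eighth (sixteenth + eighth) = 6; half = 16.
Sum: 24 + 2 + 3 + 1 + 12 + 3 + 1 + 3 + 1 + 1 + 6 + 16 = 73.
73 ÷ 48 = 1 complete bar with 25 thirty-second notes remaining.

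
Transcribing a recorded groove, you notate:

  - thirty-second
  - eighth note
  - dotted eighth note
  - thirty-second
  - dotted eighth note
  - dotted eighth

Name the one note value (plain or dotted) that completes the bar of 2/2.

quarter note

The bar of 2/2 = 32 thirty-second notes.
Express everything in thirty-second notes: thirty-second = 1; eighth note = 4; dotted eighth note = 6; thirty-second = 1; dotted eighth note = 6; dotted eighth = 6.
Altogether 1 + 4 + 6 + 1 + 6 + 6 = 24.
Remaining: 32 − 24 = 8 thirty-second notes, which is a quarter note.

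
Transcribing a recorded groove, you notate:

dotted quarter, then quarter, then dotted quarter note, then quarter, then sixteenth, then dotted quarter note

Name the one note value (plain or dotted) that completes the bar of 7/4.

sixteenth note

The bar of 7/4 = 28 sixteenth notes.
Working in sixteenth notes: dotted quarter = 6; quarter = 4; dotted quarter note = 6; quarter = 4; sixteenth = 1; dotted quarter note = 6.
Altogether 6 + 4 + 6 + 4 + 1 + 6 = 27.
Remaining: 28 − 27 = 1 sixteenth note, which is a sixteenth note.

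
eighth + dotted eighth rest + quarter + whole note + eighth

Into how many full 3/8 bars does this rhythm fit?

One bar of 3/8 = 6 sixteenth notes.
In sixteenth notes: eighth = 2; dotted eighth rest = 3; quarter = 4; whole note = 16; eighth = 2.
Sum: 2 + 3 + 4 + 16 + 2 = 27.
27 ÷ 6 = 4 complete bars with 3 left over.

4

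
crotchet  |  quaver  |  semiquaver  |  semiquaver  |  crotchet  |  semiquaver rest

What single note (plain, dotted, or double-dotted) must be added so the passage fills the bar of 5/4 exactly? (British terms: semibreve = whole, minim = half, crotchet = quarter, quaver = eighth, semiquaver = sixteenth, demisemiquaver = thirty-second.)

The bar of 5/4 = 20 sixteenth notes.
Working in sixteenth notes: crotchet = 4; quaver = 2; semiquaver = 1; semiquaver = 1; crotchet = 4; semiquaver rest = 1.
Total: 4 + 2 + 1 + 1 + 4 + 1 = 13.
Remaining: 20 − 13 = 7 sixteenth notes, which is a double-dotted quarter note.

double-dotted quarter note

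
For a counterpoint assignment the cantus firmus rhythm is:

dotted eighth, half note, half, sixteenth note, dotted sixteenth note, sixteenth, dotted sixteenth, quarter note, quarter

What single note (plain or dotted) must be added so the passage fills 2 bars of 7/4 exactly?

2 bars of 7/4 = 112 thirty-second notes.
Express everything in thirty-second notes: dotted eighth = 6; half note = 16; half = 16; sixteenth note = 2; dotted sixteenth note = 3; sixteenth = 2; dotted sixteenth = 3; quarter note = 8; quarter = 8.
Altogether 6 + 16 + 16 + 2 + 3 + 2 + 3 + 8 + 8 = 64.
Remaining: 112 − 64 = 48 thirty-second notes, which is a dotted whole note.

dotted whole note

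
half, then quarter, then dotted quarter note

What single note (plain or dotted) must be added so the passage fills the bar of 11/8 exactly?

quarter note

The bar of 11/8 = 11 eighth notes.
Each duration in eighth notes: half = 4; quarter = 2; dotted quarter note = 3.
Altogether 4 + 2 + 3 = 9.
Remaining: 11 − 9 = 2 eighth notes, which is a quarter note.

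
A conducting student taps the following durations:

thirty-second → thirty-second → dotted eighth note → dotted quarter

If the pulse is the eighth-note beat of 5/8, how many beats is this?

One eighth-note beat = 4 thirty-second notes.
Express everything in thirty-second notes: thirty-second = 1; thirty-second = 1; dotted eighth note = 6; dotted quarter = 12.
Total: 1 + 1 + 6 + 12 = 20.
20 ÷ 4 = 5 beats.

5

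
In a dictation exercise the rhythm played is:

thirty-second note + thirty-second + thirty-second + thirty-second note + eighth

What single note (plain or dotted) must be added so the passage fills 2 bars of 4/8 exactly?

dotted half note

2 bars of 4/8 = 32 thirty-second notes.
Convert each value to thirty-second notes: thirty-second note = 1; thirty-second = 1; thirty-second = 1; thirty-second note = 1; eighth = 4.
Adding: 1 + 1 + 1 + 1 + 4 = 8.
Remaining: 32 − 8 = 24 thirty-second notes, which is a dotted half note.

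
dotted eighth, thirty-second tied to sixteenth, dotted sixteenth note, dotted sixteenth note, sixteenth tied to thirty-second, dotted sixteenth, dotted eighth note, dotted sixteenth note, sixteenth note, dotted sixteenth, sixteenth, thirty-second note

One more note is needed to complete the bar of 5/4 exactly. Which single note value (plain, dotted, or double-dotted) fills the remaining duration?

sixteenth note

The bar of 5/4 = 40 thirty-second notes.
Convert each value to thirty-second notes: dotted eighth = 6; thirty-second tied to sixteenth (thirty-second + sixteenth) = 3; dotted sixteenth note = 3; dotted sixteenth note = 3; sixteenth tied to thirty-second (sixteenth + thirty-second) = 3; dotted sixteenth = 3; dotted eighth note = 6; dotted sixteenth note = 3; sixteenth note = 2; dotted sixteenth = 3; sixteenth = 2; thirty-second note = 1.
Sum: 6 + 3 + 3 + 3 + 3 + 3 + 6 + 3 + 2 + 3 + 2 + 1 = 38.
Remaining: 40 − 38 = 2 thirty-second notes, which is a sixteenth note.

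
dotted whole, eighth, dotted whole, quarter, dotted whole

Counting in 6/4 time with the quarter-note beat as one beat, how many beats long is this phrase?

One quarter-note beat = 2 eighth notes.
Convert each value to eighth notes: dotted whole = 12; eighth = 1; dotted whole = 12; quarter = 2; dotted whole = 12.
Total: 12 + 1 + 12 + 2 + 12 = 39.
39 ÷ 2 = 19.5 beats.

19.5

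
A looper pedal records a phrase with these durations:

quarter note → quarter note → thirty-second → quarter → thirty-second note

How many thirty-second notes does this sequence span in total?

26

Convert each value to thirty-second notes: quarter note = 8; quarter note = 8; thirty-second = 1; quarter = 8; thirty-second note = 1.
Total: 8 + 8 + 1 + 8 + 1 = 26 thirty-second notes.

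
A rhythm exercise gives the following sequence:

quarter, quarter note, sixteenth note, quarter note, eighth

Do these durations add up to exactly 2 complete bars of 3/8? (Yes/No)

One bar of 3/8 = 6 sixteenth notes, so 2 bars = 12.
In sixteenth notes: quarter = 4; quarter note = 4; sixteenth note = 1; quarter note = 4; eighth = 2.
Sum: 4 + 4 + 1 + 4 + 2 = 15.
15 exceeds 12, so the answer is No.

No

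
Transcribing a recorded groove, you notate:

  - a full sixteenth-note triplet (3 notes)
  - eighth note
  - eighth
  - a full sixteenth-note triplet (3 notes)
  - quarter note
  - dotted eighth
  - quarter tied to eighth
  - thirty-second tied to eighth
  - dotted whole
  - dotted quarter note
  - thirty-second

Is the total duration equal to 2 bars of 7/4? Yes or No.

One bar of 7/4 = 56 thirty-second notes, so 2 bars = 112.
Convert each value to thirty-second notes: a full sixteenth-note triplet (3 notes) (three triplet sixteenths span one eighth) = 4; eighth note = 4; eighth = 4; a full sixteenth-note triplet (3 notes) (three triplet sixteenths span one eighth) = 4; quarter note = 8; dotted eighth = 6; quarter tied to eighth (quarter + eighth) = 12; thirty-second tied to eighth (thirty-second + eighth) = 5; dotted whole = 48; dotted quarter note = 12; thirty-second = 1.
Altogether 4 + 4 + 4 + 4 + 8 + 6 + 12 + 5 + 48 + 12 + 1 = 108.
108 falls short of 112, so the answer is No.

No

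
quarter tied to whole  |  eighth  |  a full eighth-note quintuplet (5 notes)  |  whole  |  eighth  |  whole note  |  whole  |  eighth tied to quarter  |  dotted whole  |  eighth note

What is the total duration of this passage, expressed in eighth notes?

56

Express everything in eighth notes: quarter tied to whole (quarter + whole) = 10; eighth = 1; a full eighth-note quintuplet (5 notes) (five quintuplet eighths span one half) = 4; whole = 8; eighth = 1; whole note = 8; whole = 8; eighth tied to quarter (eighth + quarter) = 3; dotted whole = 12; eighth note = 1.
Altogether 10 + 1 + 4 + 8 + 1 + 8 + 8 + 3 + 12 + 1 = 56 eighth notes.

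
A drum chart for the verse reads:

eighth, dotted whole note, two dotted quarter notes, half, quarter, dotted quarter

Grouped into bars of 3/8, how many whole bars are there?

One bar of 3/8 = 3 eighth notes.
Working in eighth notes: eighth = 1; dotted whole note = 12; dotted quarter note = 3; dotted quarter note = 3; half = 4; quarter = 2; dotted quarter = 3.
Altogether 1 + 12 + 3 + 3 + 4 + 2 + 3 = 28.
28 ÷ 3 = 9 complete bars with 1 left over.

9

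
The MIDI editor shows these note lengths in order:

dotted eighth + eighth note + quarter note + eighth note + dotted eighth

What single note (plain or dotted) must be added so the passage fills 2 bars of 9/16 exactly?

quarter note

2 bars of 9/16 = 18 sixteenth notes.
In sixteenth notes: dotted eighth = 3; eighth note = 2; quarter note = 4; eighth note = 2; dotted eighth = 3.
Sum: 3 + 2 + 4 + 2 + 3 = 14.
Remaining: 18 − 14 = 4 sixteenth notes, which is a quarter note.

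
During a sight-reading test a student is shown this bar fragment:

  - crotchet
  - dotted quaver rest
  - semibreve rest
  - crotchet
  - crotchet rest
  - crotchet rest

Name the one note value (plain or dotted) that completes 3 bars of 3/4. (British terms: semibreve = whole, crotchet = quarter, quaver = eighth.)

3 bars of 3/4 = 36 sixteenth notes.
Convert each value to sixteenth notes: crotchet = 4; dotted quaver rest = 3; semibreve rest = 16; crotchet = 4; crotchet rest = 4; crotchet rest = 4.
Adding: 4 + 3 + 16 + 4 + 4 + 4 = 35.
Remaining: 36 − 35 = 1 sixteenth note, which is a sixteenth note.

sixteenth note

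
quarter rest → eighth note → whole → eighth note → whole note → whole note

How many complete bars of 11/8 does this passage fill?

One bar of 11/8 = 11 eighth notes.
Express everything in eighth notes: quarter rest = 2; eighth note = 1; whole = 8; eighth note = 1; whole note = 8; whole note = 8.
Altogether 2 + 1 + 8 + 1 + 8 + 8 = 28.
28 ÷ 11 = 2 complete bars with 6 left over.

2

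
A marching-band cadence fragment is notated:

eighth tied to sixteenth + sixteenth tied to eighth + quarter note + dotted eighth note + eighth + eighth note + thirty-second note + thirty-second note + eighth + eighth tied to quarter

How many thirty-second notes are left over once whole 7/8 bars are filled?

One bar of 7/8 = 28 thirty-second notes.
Express everything in thirty-second notes: eighth tied to sixteenth (eighth + sixteenth) = 6; sixteenth tied to eighth (sixteenth + eighth) = 6; quarter note = 8; dotted eighth note = 6; eighth = 4; eighth note = 4; thirty-second note = 1; thirty-second note = 1; eighth = 4; eighth tied to quarter (eighth + quarter) = 12.
Total: 6 + 6 + 8 + 6 + 4 + 4 + 1 + 1 + 4 + 12 = 52.
52 ÷ 28 = 1 complete bar with 24 thirty-second notes remaining.

24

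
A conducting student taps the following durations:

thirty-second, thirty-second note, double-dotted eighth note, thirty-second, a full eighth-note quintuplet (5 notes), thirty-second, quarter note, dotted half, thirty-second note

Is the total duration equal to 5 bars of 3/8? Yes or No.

Yes

One bar of 3/8 = 12 thirty-second notes, so 5 bars = 60.
Express everything in thirty-second notes: thirty-second = 1; thirty-second note = 1; double-dotted eighth note = 7; thirty-second = 1; a full eighth-note quintuplet (5 notes) (five quintuplet eighths span one half) = 16; thirty-second = 1; quarter note = 8; dotted half = 24; thirty-second note = 1.
Total: 1 + 1 + 7 + 1 + 16 + 1 + 8 + 24 + 1 = 60.
60 equals 60, so the answer is Yes.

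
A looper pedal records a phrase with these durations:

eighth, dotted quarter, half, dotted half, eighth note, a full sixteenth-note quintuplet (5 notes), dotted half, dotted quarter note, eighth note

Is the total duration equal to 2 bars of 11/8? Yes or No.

One bar of 11/8 = 11 eighth notes, so 2 bars = 22.
Working in eighth notes: eighth = 1; dotted quarter = 3; half = 4; dotted half = 6; eighth note = 1; a full sixteenth-note quintuplet (5 notes) (five quintuplet sixteenths span one quarter) = 2; dotted half = 6; dotted quarter note = 3; eighth note = 1.
Adding: 1 + 3 + 4 + 6 + 1 + 2 + 6 + 3 + 1 = 27.
27 exceeds 22, so the answer is No.

No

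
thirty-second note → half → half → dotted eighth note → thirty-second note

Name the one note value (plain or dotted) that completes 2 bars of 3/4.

2 bars of 3/4 = 48 thirty-second notes.
Each duration in thirty-second notes: thirty-second note = 1; half = 16; half = 16; dotted eighth note = 6; thirty-second note = 1.
Adding: 1 + 16 + 16 + 6 + 1 = 40.
Remaining: 48 − 40 = 8 thirty-second notes, which is a quarter note.

quarter note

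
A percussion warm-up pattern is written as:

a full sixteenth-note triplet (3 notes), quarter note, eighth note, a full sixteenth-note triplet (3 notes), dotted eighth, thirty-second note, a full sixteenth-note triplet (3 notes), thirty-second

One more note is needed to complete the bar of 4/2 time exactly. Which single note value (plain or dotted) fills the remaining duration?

whole note

The bar of 4/2 = 64 thirty-second notes.
Working in thirty-second notes: a full sixteenth-note triplet (3 notes) (three triplet sixteenths span one eighth) = 4; quarter note = 8; eighth note = 4; a full sixteenth-note triplet (3 notes) (three triplet sixteenths span one eighth) = 4; dotted eighth = 6; thirty-second note = 1; a full sixteenth-note triplet (3 notes) (three triplet sixteenths span one eighth) = 4; thirty-second = 1.
Sum: 4 + 8 + 4 + 4 + 6 + 1 + 4 + 1 = 32.
Remaining: 64 − 32 = 32 thirty-second notes, which is a whole note.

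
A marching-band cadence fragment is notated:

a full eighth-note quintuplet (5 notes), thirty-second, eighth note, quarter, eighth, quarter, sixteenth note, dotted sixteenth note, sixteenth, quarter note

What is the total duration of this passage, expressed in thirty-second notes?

Convert each value to thirty-second notes: a full eighth-note quintuplet (5 notes) (five quintuplet eighths span one half) = 16; thirty-second = 1; eighth note = 4; quarter = 8; eighth = 4; quarter = 8; sixteenth note = 2; dotted sixteenth note = 3; sixteenth = 2; quarter note = 8.
Total: 16 + 1 + 4 + 8 + 4 + 8 + 2 + 3 + 2 + 8 = 56 thirty-second notes.

56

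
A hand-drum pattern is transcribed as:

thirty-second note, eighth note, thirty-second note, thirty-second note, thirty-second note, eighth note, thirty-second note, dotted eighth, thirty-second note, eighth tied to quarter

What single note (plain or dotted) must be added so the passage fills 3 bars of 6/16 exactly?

eighth note

3 bars of 6/16 = 36 thirty-second notes.
Convert each value to thirty-second notes: thirty-second note = 1; eighth note = 4; thirty-second note = 1; thirty-second note = 1; thirty-second note = 1; eighth note = 4; thirty-second note = 1; dotted eighth = 6; thirty-second note = 1; eighth tied to quarter (eighth + quarter) = 12.
Altogether 1 + 4 + 1 + 1 + 1 + 4 + 1 + 6 + 1 + 12 = 32.
Remaining: 36 − 32 = 4 thirty-second notes, which is a eighth note.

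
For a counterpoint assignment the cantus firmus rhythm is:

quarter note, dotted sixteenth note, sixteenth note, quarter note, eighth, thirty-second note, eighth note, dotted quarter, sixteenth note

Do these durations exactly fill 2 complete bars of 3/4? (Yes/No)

No

One bar of 3/4 = 24 thirty-second notes, so 2 bars = 48.
Express everything in thirty-second notes: quarter note = 8; dotted sixteenth note = 3; sixteenth note = 2; quarter note = 8; eighth = 4; thirty-second note = 1; eighth note = 4; dotted quarter = 12; sixteenth note = 2.
Sum: 8 + 3 + 2 + 8 + 4 + 1 + 4 + 12 + 2 = 44.
44 falls short of 48, so the answer is No.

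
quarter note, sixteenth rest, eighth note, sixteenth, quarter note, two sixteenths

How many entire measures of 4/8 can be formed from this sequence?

1

One bar of 4/8 = 8 sixteenth notes.
Each duration in sixteenth notes: quarter note = 4; sixteenth rest = 1; eighth note = 2; sixteenth = 1; quarter note = 4; sixteenth = 1; sixteenth = 1.
Total: 4 + 1 + 2 + 1 + 4 + 1 + 1 = 14.
14 ÷ 8 = 1 complete bar with 6 left over.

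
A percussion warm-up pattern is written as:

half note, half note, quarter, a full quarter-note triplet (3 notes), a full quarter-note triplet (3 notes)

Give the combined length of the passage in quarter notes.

Each duration in quarter notes: half note = 2; half note = 2; quarter = 1; a full quarter-note triplet (3 notes) (three triplet quarters span one half) = 2; a full quarter-note triplet (3 notes) (three triplet quarters span one half) = 2.
Adding: 2 + 2 + 1 + 2 + 2 = 9 quarter notes.

9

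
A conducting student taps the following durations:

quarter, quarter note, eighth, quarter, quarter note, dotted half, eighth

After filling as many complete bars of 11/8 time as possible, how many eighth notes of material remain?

One bar of 11/8 = 11 eighth notes.
Express everything in eighth notes: quarter = 2; quarter note = 2; eighth = 1; quarter = 2; quarter note = 2; dotted half = 6; eighth = 1.
Adding: 2 + 2 + 1 + 2 + 2 + 6 + 1 = 16.
16 ÷ 11 = 1 complete bar with 5 eighth notes remaining.

5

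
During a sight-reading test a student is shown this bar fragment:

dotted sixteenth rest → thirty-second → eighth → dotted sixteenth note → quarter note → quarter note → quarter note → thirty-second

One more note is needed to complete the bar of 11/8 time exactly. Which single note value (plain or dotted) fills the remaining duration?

The bar of 11/8 = 44 thirty-second notes.
Express everything in thirty-second notes: dotted sixteenth rest = 3; thirty-second = 1; eighth = 4; dotted sixteenth note = 3; quarter note = 8; quarter note = 8; quarter note = 8; thirty-second = 1.
Sum: 3 + 1 + 4 + 3 + 8 + 8 + 8 + 1 = 36.
Remaining: 44 − 36 = 8 thirty-second notes, which is a quarter note.

quarter note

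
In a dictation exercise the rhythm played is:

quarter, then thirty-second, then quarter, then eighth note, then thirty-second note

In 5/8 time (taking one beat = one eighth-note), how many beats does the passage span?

5.5

One eighth-note beat = 4 thirty-second notes.
Each duration in thirty-second notes: quarter = 8; thirty-second = 1; quarter = 8; eighth note = 4; thirty-second note = 1.
Altogether 8 + 1 + 8 + 4 + 1 = 22.
22 ÷ 4 = 5.5 beats.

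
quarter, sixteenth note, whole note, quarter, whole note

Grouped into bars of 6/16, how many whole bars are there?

6

One bar of 6/16 = 6 sixteenth notes.
In sixteenth notes: quarter = 4; sixteenth note = 1; whole note = 16; quarter = 4; whole note = 16.
Altogether 4 + 1 + 16 + 4 + 16 = 41.
41 ÷ 6 = 6 complete bars with 5 left over.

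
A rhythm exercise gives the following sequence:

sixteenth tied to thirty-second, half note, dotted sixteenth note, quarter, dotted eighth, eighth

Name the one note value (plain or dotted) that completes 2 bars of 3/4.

quarter note

2 bars of 3/4 = 48 thirty-second notes.
Working in thirty-second notes: sixteenth tied to thirty-second (sixteenth + thirty-second) = 3; half note = 16; dotted sixteenth note = 3; quarter = 8; dotted eighth = 6; eighth = 4.
Adding: 3 + 16 + 3 + 8 + 6 + 4 = 40.
Remaining: 48 − 40 = 8 thirty-second notes, which is a quarter note.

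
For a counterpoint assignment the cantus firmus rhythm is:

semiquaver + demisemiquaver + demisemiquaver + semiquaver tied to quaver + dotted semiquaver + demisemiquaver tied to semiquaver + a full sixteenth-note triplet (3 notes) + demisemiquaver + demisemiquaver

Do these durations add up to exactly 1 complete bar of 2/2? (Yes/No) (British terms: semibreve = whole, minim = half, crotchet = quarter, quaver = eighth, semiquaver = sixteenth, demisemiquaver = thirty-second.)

One bar of 2/2 = 32 thirty-second notes.
Each duration in thirty-second notes: semiquaver = 2; demisemiquaver = 1; demisemiquaver = 1; semiquaver tied to quaver (semiquaver + quaver) = 6; dotted semiquaver = 3; demisemiquaver tied to semiquaver (demisemiquaver + semiquaver) = 3; a full sixteenth-note triplet (3 notes) (three triplet sixteenths span one eighth) = 4; demisemiquaver = 1; demisemiquaver = 1.
Adding: 2 + 1 + 1 + 6 + 3 + 3 + 4 + 1 + 1 = 22.
22 falls short of 32, so the answer is No.

No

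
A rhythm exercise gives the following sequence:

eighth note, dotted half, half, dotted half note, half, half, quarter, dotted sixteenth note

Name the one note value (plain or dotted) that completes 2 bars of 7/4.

thirty-second note

2 bars of 7/4 = 112 thirty-second notes.
Convert each value to thirty-second notes: eighth note = 4; dotted half = 24; half = 16; dotted half note = 24; half = 16; half = 16; quarter = 8; dotted sixteenth note = 3.
Altogether 4 + 24 + 16 + 24 + 16 + 16 + 8 + 3 = 111.
Remaining: 112 − 111 = 1 thirty-second note, which is a thirty-second note.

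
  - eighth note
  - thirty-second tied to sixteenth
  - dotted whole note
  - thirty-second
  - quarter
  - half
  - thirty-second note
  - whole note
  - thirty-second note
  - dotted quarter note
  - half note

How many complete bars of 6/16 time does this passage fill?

One bar of 6/16 = 12 thirty-second notes.
Convert each value to thirty-second notes: eighth note = 4; thirty-second tied to sixteenth (thirty-second + sixteenth) = 3; dotted whole note = 48; thirty-second = 1; quarter = 8; half = 16; thirty-second note = 1; whole note = 32; thirty-second note = 1; dotted quarter note = 12; half note = 16.
Altogether 4 + 3 + 48 + 1 + 8 + 16 + 1 + 32 + 1 + 12 + 16 = 142.
142 ÷ 12 = 11 complete bars with 10 left over.

11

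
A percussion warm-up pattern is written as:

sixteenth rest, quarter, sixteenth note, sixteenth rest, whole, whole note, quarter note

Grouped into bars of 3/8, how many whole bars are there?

One bar of 3/8 = 6 sixteenth notes.
Convert each value to sixteenth notes: sixteenth rest = 1; quarter = 4; sixteenth note = 1; sixteenth rest = 1; whole = 16; whole note = 16; quarter note = 4.
Sum: 1 + 4 + 1 + 1 + 16 + 16 + 4 = 43.
43 ÷ 6 = 7 complete bars with 1 left over.

7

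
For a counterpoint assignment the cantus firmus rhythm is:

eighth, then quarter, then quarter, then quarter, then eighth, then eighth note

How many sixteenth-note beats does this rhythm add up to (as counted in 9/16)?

One sixteenth-note beat = 2 thirty-second notes.
Working in thirty-second notes: eighth = 4; quarter = 8; quarter = 8; quarter = 8; eighth = 4; eighth note = 4.
Altogether 4 + 8 + 8 + 8 + 4 + 4 = 36.
36 ÷ 2 = 18 beats.

18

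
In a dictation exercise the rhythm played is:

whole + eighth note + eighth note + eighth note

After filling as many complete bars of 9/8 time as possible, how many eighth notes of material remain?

One bar of 9/8 = 9 eighth notes.
In eighth notes: whole = 8; eighth note = 1; eighth note = 1; eighth note = 1.
Adding: 8 + 1 + 1 + 1 = 11.
11 ÷ 9 = 1 complete bar with 2 eighth notes remaining.

2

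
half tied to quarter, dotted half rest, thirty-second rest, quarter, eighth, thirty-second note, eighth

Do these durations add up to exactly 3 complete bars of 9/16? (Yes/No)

No

One bar of 9/16 = 18 thirty-second notes, so 3 bars = 54.
Convert each value to thirty-second notes: half tied to quarter (half + quarter) = 24; dotted half rest = 24; thirty-second rest = 1; quarter = 8; eighth = 4; thirty-second note = 1; eighth = 4.
Adding: 24 + 24 + 1 + 8 + 4 + 1 + 4 = 66.
66 exceeds 54, so the answer is No.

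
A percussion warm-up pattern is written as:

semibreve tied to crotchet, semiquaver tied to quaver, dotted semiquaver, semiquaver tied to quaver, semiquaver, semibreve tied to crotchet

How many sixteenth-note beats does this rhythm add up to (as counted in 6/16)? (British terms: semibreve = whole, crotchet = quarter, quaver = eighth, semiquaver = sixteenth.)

48.5

One sixteenth-note beat = 2 thirty-second notes.
Convert each value to thirty-second notes: semibreve tied to crotchet (semibreve + crotchet) = 40; semiquaver tied to quaver (semiquaver + quaver) = 6; dotted semiquaver = 3; semiquaver tied to quaver (semiquaver + quaver) = 6; semiquaver = 2; semibreve tied to crotchet (semibreve + crotchet) = 40.
Adding: 40 + 6 + 3 + 6 + 2 + 40 = 97.
97 ÷ 2 = 48.5 beats.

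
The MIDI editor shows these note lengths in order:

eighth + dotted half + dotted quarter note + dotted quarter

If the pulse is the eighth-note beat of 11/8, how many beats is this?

One eighth-note beat = 2 sixteenth notes.
In sixteenth notes: eighth = 2; dotted half = 12; dotted quarter note = 6; dotted quarter = 6.
Altogether 2 + 12 + 6 + 6 = 26.
26 ÷ 2 = 13 beats.

13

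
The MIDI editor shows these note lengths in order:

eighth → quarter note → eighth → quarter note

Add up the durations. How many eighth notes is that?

Convert each value to eighth notes: eighth = 1; quarter note = 2; eighth = 1; quarter note = 2.
Sum: 1 + 2 + 1 + 2 = 6 eighth notes.

6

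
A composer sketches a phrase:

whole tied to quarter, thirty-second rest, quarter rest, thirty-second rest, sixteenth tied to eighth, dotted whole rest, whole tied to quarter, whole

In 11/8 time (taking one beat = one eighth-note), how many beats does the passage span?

One eighth-note beat = 4 thirty-second notes.
In thirty-second notes: whole tied to quarter (whole + quarter) = 40; thirty-second rest = 1; quarter rest = 8; thirty-second rest = 1; sixteenth tied to eighth (sixteenth + eighth) = 6; dotted whole rest = 48; whole tied to quarter (whole + quarter) = 40; whole = 32.
Total: 40 + 1 + 8 + 1 + 6 + 48 + 40 + 32 = 176.
176 ÷ 4 = 44 beats.

44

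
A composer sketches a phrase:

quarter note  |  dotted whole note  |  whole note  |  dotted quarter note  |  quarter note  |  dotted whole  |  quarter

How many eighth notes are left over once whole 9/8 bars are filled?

5

One bar of 9/8 = 9 eighth notes.
In eighth notes: quarter note = 2; dotted whole note = 12; whole note = 8; dotted quarter note = 3; quarter note = 2; dotted whole = 12; quarter = 2.
Altogether 2 + 12 + 8 + 3 + 2 + 12 + 2 = 41.
41 ÷ 9 = 4 complete bars with 5 eighth notes remaining.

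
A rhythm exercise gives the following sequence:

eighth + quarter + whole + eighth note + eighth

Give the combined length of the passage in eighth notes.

13

Each duration in eighth notes: eighth = 1; quarter = 2; whole = 8; eighth note = 1; eighth = 1.
Sum: 1 + 2 + 8 + 1 + 1 = 13 eighth notes.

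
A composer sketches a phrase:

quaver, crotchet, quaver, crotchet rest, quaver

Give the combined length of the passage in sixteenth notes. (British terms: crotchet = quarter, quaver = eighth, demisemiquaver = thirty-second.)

14

Convert each value to sixteenth notes: quaver = 2; crotchet = 4; quaver = 2; crotchet rest = 4; quaver = 2.
Sum: 2 + 4 + 2 + 4 + 2 = 14 sixteenth notes.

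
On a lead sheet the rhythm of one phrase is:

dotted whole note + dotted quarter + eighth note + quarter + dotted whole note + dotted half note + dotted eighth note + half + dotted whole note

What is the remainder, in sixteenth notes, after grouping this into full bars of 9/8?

One bar of 9/8 = 18 sixteenth notes.
In sixteenth notes: dotted whole note = 24; dotted quarter = 6; eighth note = 2; quarter = 4; dotted whole note = 24; dotted half note = 12; dotted eighth note = 3; half = 8; dotted whole note = 24.
Sum: 24 + 6 + 2 + 4 + 24 + 12 + 3 + 8 + 24 = 107.
107 ÷ 18 = 5 complete bars with 17 sixteenth notes remaining.

17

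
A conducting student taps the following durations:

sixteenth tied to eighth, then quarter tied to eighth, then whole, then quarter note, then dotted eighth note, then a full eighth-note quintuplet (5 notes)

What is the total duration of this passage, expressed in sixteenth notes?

Working in sixteenth notes: sixteenth tied to eighth (sixteenth + eighth) = 3; quarter tied to eighth (quarter + eighth) = 6; whole = 16; quarter note = 4; dotted eighth note = 3; a full eighth-note quintuplet (5 notes) (five quintuplet eighths span one half) = 8.
Sum: 3 + 6 + 16 + 4 + 3 + 8 = 40 sixteenth notes.

40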